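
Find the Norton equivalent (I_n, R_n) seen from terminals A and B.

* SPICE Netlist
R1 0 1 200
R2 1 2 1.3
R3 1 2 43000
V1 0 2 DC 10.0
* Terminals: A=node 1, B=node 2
Find the Thévenin equivalent first; then I_n = V_th/R_th and R_n = R_th.
Step 1 — V_th is the open-circuit voltage V_A - V_B (nothing connected across the terminals).
Nodal analysis, taking node 2 as the 0 V reference.
Source V1 fixes V_0 = 10 V.
KCL at each unknown node (sum of currents leaving = 0; resistances in Ω):
  Node 1: (V_1 - 10)/200 + (V_1 - 0)/1.3 + (V_1 - 0)/43000 = 0
Collecting terms: 0.7743 × V_1 = 0.05  =>  V_1 = 0.06458 V
V_th = V_1 - V_2 = 0.06458 - 0 = 0.06458 V
Step 2 — R_th: zero the source — replace V1 by a short circuit (node 2 merges into node 0) — and find the resistance seen between A (node 1) and B (node 0).
Reduce the network between node 1 (A) and node 0 (B) by series/parallel combination:
  Rp1 = R1 ‖ R2 ‖ R3 (parallel, all between nodes 0 and 1) = 1/(1/200 + 1/1.3 + 1/43000) = 1.292 Ω
R_th = 1.292 Ω
I_n = V_th/R_th = 0.06458/1.292 = 0.05 A, and R_n = R_th = 1.292 Ω

Final answer: I_n = 0.05 A, R_n = 1.292 Ω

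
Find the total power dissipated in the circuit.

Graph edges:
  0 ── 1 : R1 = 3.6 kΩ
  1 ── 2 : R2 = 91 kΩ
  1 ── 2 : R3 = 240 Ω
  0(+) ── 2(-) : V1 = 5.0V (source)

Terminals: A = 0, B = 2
Nodal analysis, taking node 2 as the 0 V reference.
Source V1 fixes V_0 = 5 V.
KCL at each unknown node (sum of currents leaving = 0; resistances in Ω):
  Node 1: (V_1 - 5)/3600 + (V_1 - 0)/91000 + (V_1 - 0)/240 = 0
Collecting terms: 0.004455 × V_1 = 0.001389  =>  V_1 = 0.3117 V
Power in each resistor, P = (ΔV)²/R:
  P_R1 = (5 - 0.3117)²/3600 = 0.006106 W
  P_R2 = (0.3117 - 0)²/91000 = 0.000001068 W
  P_R3 = (0.3117 - 0)²/240 = 0.0004049 W
P_total = P_R1 + P_R2 + P_R3 = 0.006511 W

Final answer: 0.006511 W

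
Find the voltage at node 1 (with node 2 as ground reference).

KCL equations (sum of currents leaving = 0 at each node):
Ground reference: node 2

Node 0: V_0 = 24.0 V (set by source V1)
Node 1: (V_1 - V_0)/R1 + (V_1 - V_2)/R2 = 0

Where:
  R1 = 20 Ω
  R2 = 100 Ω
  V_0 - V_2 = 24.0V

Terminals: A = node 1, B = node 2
Nodal analysis, taking node 2 as the 0 V reference.
Source V1 fixes V_0 = 24 V.
KCL at each unknown node (sum of currents leaving = 0; resistances in Ω):
  Node 1: (V_1 - 24)/20 + (V_1 - 0)/100 = 0
Collecting terms: 0.06 × V_1 = 1.2  =>  V_1 = 20 V
The requested potential is V_1 = 20 V.

Final answer: V_1 = 20 V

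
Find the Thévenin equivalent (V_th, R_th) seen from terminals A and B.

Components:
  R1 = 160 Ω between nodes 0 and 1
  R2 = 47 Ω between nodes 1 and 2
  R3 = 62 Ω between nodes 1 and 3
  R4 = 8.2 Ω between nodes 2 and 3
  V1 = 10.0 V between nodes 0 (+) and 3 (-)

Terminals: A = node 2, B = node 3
Step 1 — V_th is the open-circuit voltage V_A - V_B (nothing connected across the terminals).
Nodal analysis, taking node 3 as the 0 V reference.
Source V1 fixes V_0 = 10 V.
KCL at each unknown node (sum of currents leaving = 0; resistances in Ω):
  Node 1: (V_1 - 10)/160 + (V_1 - V_2)/47 + (V_1 - 0)/62 = 0
  Node 2: (V_2 - V_1)/47 + (V_2 - 0)/8.2 = 0
Collecting terms (coefficients in siemens):
  0.04366·V_1 - 0.02128·V_2 = 0.0625
  0.1432·V_2 - 0.02128·V_1 = 0
Determinant D = (0.04366)(0.1432) - (-0.02128)(-0.02128) = 0.0058
V_1 = [(0.0625)(0.1432) - (-0.02128)(0)]/D = 1.543 V
V_2 = [(0.04366)(0) - (0.0625)(-0.02128)]/D = 0.2293 V
V_th = V_2 - V_3 = 0.2293 - 0 = 0.2293 V
Step 2 — R_th: zero the source — replace V1 by a short circuit (node 3 merges into node 0) — and find the resistance seen between A (node 2) and B (node 0).
Reduce the network between node 2 (A) and node 0 (B) by series/parallel combination:
  Rp1 = R1 ‖ R3 (parallel, both between nodes 0 and 1) = 1/(1/160 + 1/62) = 44.68 Ω
  Rs1 = R2 + Rp1 (series, joined only at node 1) = 47 + 44.68 = 91.68 Ω
  Rp2 = R4 ‖ Rs1 (parallel, both between nodes 0 and 2) = 1/(1/8.2 + 1/91.68) = 7.527 Ω
R_th = 7.527 Ω

Final answer: V_th = 0.2293 V, R_th = 7.527 Ω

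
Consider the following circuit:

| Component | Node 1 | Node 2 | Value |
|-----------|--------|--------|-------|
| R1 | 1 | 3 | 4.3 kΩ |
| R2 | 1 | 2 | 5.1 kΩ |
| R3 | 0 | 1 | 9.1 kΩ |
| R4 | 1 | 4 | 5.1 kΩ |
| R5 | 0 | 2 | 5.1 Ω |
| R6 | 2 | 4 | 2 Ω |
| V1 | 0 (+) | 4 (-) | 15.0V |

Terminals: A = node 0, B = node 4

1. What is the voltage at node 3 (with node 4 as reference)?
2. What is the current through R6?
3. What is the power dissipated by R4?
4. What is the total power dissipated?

Nodal analysis, taking node 4 as the 0 V reference.
Source V1 fixes V_0 = 15 V.
KCL at each unknown node (sum of currents leaving = 0; resistances in Ω):
  Node 1: (V_1 - V_3)/4300 + (V_1 - V_2)/5100 + (V_1 - 15)/9100 + (V_1 - 0)/5100 = 0
  Node 2: (V_2 - V_1)/5100 + (V_2 - 15)/5.1 + (V_2 - 0)/2 = 0
  Node 3: (V_3 - V_1)/4300 = 0
Collecting terms (coefficients in siemens):
  0.0007346·V_1 - 0.0001961·V_2 - 0.0002326·V_3 = 0.001648
  0.6963·V_2 - 0.0001961·V_1 = 2.941
  0.0002326·V_3 - 0.0002326·V_1 = 0
Solving these 3 simultaneous equations (Gaussian elimination) gives:
  V_1 = 4.934 V, V_2 = 4.226 V, V_3 = 4.934 V
Part 1:
  Read off the nodal solution: V_3 = 4.934 V
Part 2:
  I_R6 = (V_2 - V_4)/R6 = (4.226 - 0)/2 = 2.113 A
  Magnitude: I_R6 = 2.113 A
Part 3:
  I_R4 = (V_1 - V_4)/R4 = (4.934 - 0)/5100 = 0.0009674 A
  P_R4 = I_R4² × R4 = (0.0009674)² × 5100 = 0.004773 W
Part 4:
  Power in each resistor, P = (ΔV)²/R:
    P_R1 = (4.934 - 4.934)²/4300 = 0 W
    P_R2 = (4.934 - 4.226)²/5100 = 0.0000983 W
    P_R3 = (15 - 4.934)²/9100 = 0.01114 W
    P_R4 = (4.934 - 0)²/5100 = 0.004773 W
    P_R5 = (15 - 4.226)²/5.1 = 22.76 W
    P_R6 = (4.226 - 0)²/2 = 8.928 W
  P_total = P_R1 + P_R2 + P_R3 + P_R4 + P_R5 + P_R6 = 31.71 W

Final answers:
1. V_3 = 4.934 V
2. I_R6 = 2.113 A
3. P_R4 = 0.004773 W
4. P_total = 31.71 W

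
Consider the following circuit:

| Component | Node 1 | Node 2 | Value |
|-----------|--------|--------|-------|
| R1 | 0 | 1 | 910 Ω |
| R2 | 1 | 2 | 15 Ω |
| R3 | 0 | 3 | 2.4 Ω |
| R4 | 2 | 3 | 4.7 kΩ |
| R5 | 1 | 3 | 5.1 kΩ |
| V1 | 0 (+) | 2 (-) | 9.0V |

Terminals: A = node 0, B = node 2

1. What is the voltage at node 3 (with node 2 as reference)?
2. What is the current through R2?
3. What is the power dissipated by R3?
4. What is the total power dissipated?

Nodal analysis, taking node 2 as the 0 V reference.
Source V1 fixes V_0 = 9 V.
KCL at each unknown node (sum of currents leaving = 0; resistances in Ω):
  Node 1: (V_1 - 9)/910 + (V_1 - 0)/15 + (V_1 - V_3)/5100 = 0
  Node 3: (V_3 - 9)/2.4 + (V_3 - 0)/4700 + (V_3 - V_1)/5100 = 0
Collecting terms (coefficients in siemens):
  0.06796·V_1 - 0.0001961·V_3 = 0.00989
  0.4171·V_3 - 0.0001961·V_1 = 3.75
Determinant D = (0.06796)(0.4171) - (-0.0001961)(-0.0001961) = 0.02835
V_1 = [(0.00989)(0.4171) - (-0.0001961)(3.75)]/D = 0.1715 V
V_3 = [(0.06796)(3.75) - (0.00989)(-0.0001961)]/D = 8.991 V
Part 1:
  Read off the nodal solution: V_3 = 8.991 V
Part 2:
  I_R2 = (V_1 - V_2)/R2 = (0.1715 - 0)/15 = 0.01143 A
  Magnitude: I_R2 = 0.01143 A
Part 3:
  I_R3 = (V_0 - V_3)/R3 = (9 - 8.991)/2.4 = 0.003642 A
  P_R3 = I_R3² × R3 = (0.003642)² × 2.4 = 0.00003184 W
Part 4:
  Power in each resistor, P = (ΔV)²/R:
    P_R1 = (9 - 0.1715)²/910 = 0.08565 W
    P_R2 = (0.1715 - 0)²/15 = 0.00196 W
    P_R3 = (9 - 8.991)²/2.4 = 0.00003184 W
    P_R4 = (0 - 8.991)²/4700 = 0.0172 W
    P_R5 = (0.1715 - 8.991)²/5100 = 0.01525 W
  P_total = P_R1 + P_R2 + P_R3 + P_R4 + P_R5 = 0.1201 W

Final answers:
1. V_3 = 8.991 V
2. I_R2 = 0.01143 A
3. P_R3 = 3.184e-05 W
4. P_total = 0.1201 W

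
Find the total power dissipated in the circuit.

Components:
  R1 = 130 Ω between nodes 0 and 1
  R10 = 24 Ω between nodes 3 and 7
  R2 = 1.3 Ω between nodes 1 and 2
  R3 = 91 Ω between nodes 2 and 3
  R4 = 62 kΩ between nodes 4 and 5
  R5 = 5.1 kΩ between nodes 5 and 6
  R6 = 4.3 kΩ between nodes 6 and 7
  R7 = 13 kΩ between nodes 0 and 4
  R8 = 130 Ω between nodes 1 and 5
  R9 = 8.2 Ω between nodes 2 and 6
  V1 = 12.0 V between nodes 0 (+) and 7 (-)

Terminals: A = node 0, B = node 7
Nodal analysis, taking node 7 as the 0 V reference.
Source V1 fixes V_0 = 12 V.
KCL at each unknown node (sum of currents leaving = 0; resistances in Ω):
  Node 1: (V_1 - 12)/130 + (V_1 - V_2)/1.3 + (V_1 - V_5)/130 = 0
  Node 2: (V_2 - V_1)/1.3 + (V_2 - V_3)/91 + (V_2 - V_6)/8.2 = 0
  Node 3: (V_3 - V_2)/91 + (V_3 - 0)/24 = 0
  Node 4: (V_4 - V_5)/62000 + (V_4 - 12)/13000 = 0
  Node 5: (V_5 - V_4)/62000 + (V_5 - V_6)/5100 + (V_5 - V_1)/130 = 0
  Node 6: (V_6 - V_5)/5100 + (V_6 - 0)/4300 + (V_6 - V_2)/8.2 = 0
Collecting terms (coefficients in siemens):
  0.7846·V_1 - 0.7692·V_2 - 0.007692·V_5 = 0.09231
  0.9022·V_2 - 0.7692·V_1 - 0.01099·V_3 - 0.122·V_6 = 0
  0.05266·V_3 - 0.01099·V_2 = 0
  0.00009305·V_4 - 0.00001613·V_5 = 0.0009231
  0.007905·V_5 - 0.007692·V_1 - 0.00001613·V_4 - 0.0001961·V_6 = 0
  0.1224·V_6 - 0.122·V_2 - 0.0001961·V_5 = 0
Solving these 6 simultaneous equations (Gaussian elimination) gives:
  V_1 = 5.594 V, V_2 = 5.529 V, V_3 = 1.154 V, V_4 = 10.89 V
  V_5 = 5.603 V, V_6 = 5.519 V
Power in each resistor, P = (ΔV)²/R:
  P_R1 = (12 - 5.594)²/130 = 0.3157 W
  P_R2 = (5.594 - 5.529)²/1.3 = 0.003166 W
  P_R3 = (5.529 - 1.154)²/91 = 0.2104 W
  P_R4 = (10.89 - 5.603)²/62000 = 0.0004511 W
  P_R5 = (5.603 - 5.519)²/5100 = 0.000001367 W
  P_R6 = (5.519 - 0)²/4300 = 0.007084 W
  P_R7 = (12 - 10.89)²/13000 = 0.00009459 W
  P_R8 = (5.594 - 5.603)²/130 = 0.0000006176 W
  P_R9 = (5.529 - 5.519)²/8.2 = 0.00001317 W
  P_R10 = (1.154 - 0)²/24 = 0.05549 W
P_total = P_R1 + P_R2 + P_R3 + P_R4 + P_R5 + P_R6 + P_R7 + P_R8 + P_R9 + P_R10 = 0.5924 W

Final answer: 0.5924 W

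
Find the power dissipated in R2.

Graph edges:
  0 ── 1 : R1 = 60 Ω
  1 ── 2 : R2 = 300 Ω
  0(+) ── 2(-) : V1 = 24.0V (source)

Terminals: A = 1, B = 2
Nodal analysis, taking node 2 as the 0 V reference.
Source V1 fixes V_0 = 24 V.
KCL at each unknown node (sum of currents leaving = 0; resistances in Ω):
  Node 1: (V_1 - 24)/60 + (V_1 - 0)/300 = 0
Collecting terms: 0.02 × V_1 = 0.4  =>  V_1 = 20 V
I_R2 = (V_1 - V_2)/R2 = (20 - 0)/300 = 0.06667 A
P_R2 = I_R2² × R2 = (0.06667)² × 300 = 1.333 W

Final answer: 1.333 W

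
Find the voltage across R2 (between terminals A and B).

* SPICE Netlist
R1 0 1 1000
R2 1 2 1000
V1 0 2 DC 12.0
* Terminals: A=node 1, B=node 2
R1 and R2 are in series across V1 (node 0 → node 1 → node 2), and the output A–B is taken across R2, so this is a voltage divider.
Series current: I = V1/(R1 + R2) = 12/(1000 + 1000) = 12/2000 = 0.006 A
V_R2 = I × R2 = V1 × R2/(R1 + R2) = 12 × 1000/2000 = 6 V

Final answer: 6 V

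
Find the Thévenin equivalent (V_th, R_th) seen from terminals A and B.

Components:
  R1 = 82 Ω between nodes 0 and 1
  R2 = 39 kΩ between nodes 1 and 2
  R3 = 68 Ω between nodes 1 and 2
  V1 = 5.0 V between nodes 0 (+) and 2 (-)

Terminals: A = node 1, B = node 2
Step 1 — V_th is the open-circuit voltage V_A - V_B (nothing connected across the terminals).
Nodal analysis, taking node 2 as the 0 V reference.
Source V1 fixes V_0 = 5 V.
KCL at each unknown node (sum of currents leaving = 0; resistances in Ω):
  Node 1: (V_1 - 5)/82 + (V_1 - 0)/39000 + (V_1 - 0)/68 = 0
Collecting terms: 0.02693 × V_1 = 0.06098  =>  V_1 = 2.265 V
V_th = V_1 - V_2 = 2.265 - 0 = 2.265 V
Step 2 — R_th: zero the source — replace V1 by a short circuit (node 2 merges into node 0) — and find the resistance seen between A (node 1) and B (node 0).
Reduce the network between node 1 (A) and node 0 (B) by series/parallel combination:
  Rp1 = R1 ‖ R2 ‖ R3 (parallel, all between nodes 0 and 1) = 1/(1/82 + 1/39000 + 1/68) = 37.14 Ω
R_th = 37.14 Ω

Final answer: V_th = 2.265 V, R_th = 37.14 Ω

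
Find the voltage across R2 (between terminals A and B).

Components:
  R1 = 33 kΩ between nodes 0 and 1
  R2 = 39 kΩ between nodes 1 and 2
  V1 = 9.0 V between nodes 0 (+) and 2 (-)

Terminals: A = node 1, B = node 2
R1 and R2 are in series across V1 (node 0 → node 1 → node 2), and the output A–B is taken across R2, so this is a voltage divider.
Series current: I = V1/(R1 + R2) = 9/(33000 + 39000) = 9/72000 = 0.000125 A
V_R2 = I × R2 = V1 × R2/(R1 + R2) = 9 × 39000/72000 = 4.875 V

Final answer: 4.875 V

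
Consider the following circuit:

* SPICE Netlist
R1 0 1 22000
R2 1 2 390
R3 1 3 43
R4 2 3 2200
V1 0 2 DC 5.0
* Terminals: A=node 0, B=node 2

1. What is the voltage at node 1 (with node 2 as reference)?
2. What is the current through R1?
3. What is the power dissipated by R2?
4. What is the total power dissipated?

Nodal analysis, taking node 2 as the 0 V reference.
Source V1 fixes V_0 = 5 V.
KCL at each unknown node (sum of currents leaving = 0; resistances in Ω):
  Node 1: (V_1 - 5)/22000 + (V_1 - 0)/390 + (V_1 - V_3)/43 = 0
  Node 3: (V_3 - V_1)/43 + (V_3 - 0)/2200 = 0
Collecting terms (coefficients in siemens):
  0.02587·V_1 - 0.02326·V_3 = 0.0002273
  0.02371·V_3 - 0.02326·V_1 = 0
Determinant D = (0.02587)(0.02371) - (-0.02326)(-0.02326) = 0.00007244
V_1 = [(0.0002273)(0.02371) - (-0.02326)(0)]/D = 0.07438 V
V_3 = [(0.02587)(0) - (0.0002273)(-0.02326)]/D = 0.07296 V
Part 1:
  Read off the nodal solution: V_1 = 0.07438 V
Part 2:
  I_R1 = (V_0 - V_1)/R1 = (5 - 0.07438)/22000 = 0.0002239 A
  Magnitude: I_R1 = 0.0002239 A
Part 3:
  I_R2 = (V_1 - V_2)/R2 = (0.07438 - 0)/390 = 0.0001907 A
  P_R2 = I_R2² × R2 = (0.0001907)² × 390 = 0.00001419 W
Part 4:
  Power in each resistor, P = (ΔV)²/R:
    P_R1 = (5 - 0.07438)²/22000 = 0.001103 W
    P_R2 = (0.07438 - 0)²/390 = 0.00001419 W
    P_R3 = (0.07438 - 0.07296)²/43 = 0.00000004729 W
    P_R4 = (0 - 0.07296)²/2200 = 0.00000242 W
  P_total = P_R1 + P_R2 + P_R3 + P_R4 = 0.001119 W

Final answers:
1. V_1 = 0.07438 V
2. I_R1 = 0.0002239 A
3. P_R2 = 1.419e-05 W
4. P_total = 0.001119 W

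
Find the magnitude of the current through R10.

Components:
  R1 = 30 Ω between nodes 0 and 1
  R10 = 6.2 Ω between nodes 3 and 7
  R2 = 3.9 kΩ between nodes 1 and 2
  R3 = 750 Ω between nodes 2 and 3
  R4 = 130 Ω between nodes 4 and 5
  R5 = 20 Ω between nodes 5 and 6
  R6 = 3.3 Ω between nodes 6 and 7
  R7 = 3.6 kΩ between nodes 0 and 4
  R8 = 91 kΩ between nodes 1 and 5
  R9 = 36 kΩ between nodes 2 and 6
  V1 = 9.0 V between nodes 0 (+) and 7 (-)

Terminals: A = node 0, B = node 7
Nodal analysis, taking node 7 as the 0 V reference.
Source V1 fixes V_0 = 9 V.
KCL at each unknown node (sum of currents leaving = 0; resistances in Ω):
  Node 1: (V_1 - 9)/30 + (V_1 - V_2)/3900 + (V_1 - V_5)/91000 = 0
  Node 2: (V_2 - V_1)/3900 + (V_2 - V_3)/750 + (V_2 - V_6)/36000 = 0
  Node 3: (V_3 - V_2)/750 + (V_3 - 0)/6.2 = 0
  Node 4: (V_4 - V_5)/130 + (V_4 - 9)/3600 = 0
  Node 5: (V_5 - V_4)/130 + (V_5 - V_6)/20 + (V_5 - V_1)/91000 = 0
  Node 6: (V_6 - V_5)/20 + (V_6 - 0)/3.3 + (V_6 - V_2)/36000 = 0
Collecting terms (coefficients in siemens):
  0.0336·V_1 - 0.0002564·V_2 - 0.00001099·V_5 = 0.3
  0.001618·V_2 - 0.0002564·V_1 - 0.001333·V_3 - 0.00002778·V_6 = 0
  0.1626·V_3 - 0.001333·V_2 = 0
  0.00797·V_4 - 0.007692·V_5 = 0.0025
  0.0577·V_5 - 0.00001099·V_1 - 0.007692·V_4 - 0.05·V_6 = 0
  0.3531·V_6 - 0.00002778·V_2 - 0.05·V_5 = 0
Solving these 6 simultaneous equations (Gaussian elimination) gives:
  V_1 = 8.939 V, V_2 = 1.427 V, V_3 = 0.0117 V, V_4 = 0.3699 V
  V_5 = 0.05826 V, V_6 = 0.008363 V
I_R10 = (V_3 - V_7)/R10 = (0.0117 - 0)/6.2 = 0.001887 A
|I_R10| = 0.001887 A

Final answer: |I_R10| = 0.001887 A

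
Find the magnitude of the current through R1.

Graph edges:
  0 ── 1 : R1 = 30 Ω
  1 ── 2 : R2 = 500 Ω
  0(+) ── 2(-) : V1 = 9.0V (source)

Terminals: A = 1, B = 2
Nodal analysis, taking node 2 as the 0 V reference.
Source V1 fixes V_0 = 9 V.
KCL at each unknown node (sum of currents leaving = 0; resistances in Ω):
  Node 1: (V_1 - 9)/30 + (V_1 - 0)/500 = 0
Collecting terms: 0.03533 × V_1 = 0.3  =>  V_1 = 8.491 V
I_R1 = (V_0 - V_1)/R1 = (9 - 8.491)/30 = 0.01698 A
|I_R1| = 0.01698 A

Final answer: |I_R1| = 0.01698 A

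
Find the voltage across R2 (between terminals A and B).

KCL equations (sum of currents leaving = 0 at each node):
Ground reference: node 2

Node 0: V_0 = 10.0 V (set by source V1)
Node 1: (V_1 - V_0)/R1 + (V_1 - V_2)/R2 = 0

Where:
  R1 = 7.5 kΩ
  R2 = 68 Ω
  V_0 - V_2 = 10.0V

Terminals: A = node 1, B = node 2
R1 and R2 are in series across V1 (node 0 → node 1 → node 2), and the output A–B is taken across R2, so this is a voltage divider.
Series current: I = V1/(R1 + R2) = 10/(7500 + 68) = 10/7568 = 0.001321 A
V_R2 = I × R2 = V1 × R2/(R1 + R2) = 10 × 68/7568 = 0.08985 V

Final answer: 0.08985 V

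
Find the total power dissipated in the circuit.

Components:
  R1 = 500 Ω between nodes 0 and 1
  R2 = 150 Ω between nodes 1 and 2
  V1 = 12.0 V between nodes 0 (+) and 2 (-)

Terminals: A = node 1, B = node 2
Nodal analysis, taking node 2 as the 0 V reference.
Source V1 fixes V_0 = 12 V.
KCL at each unknown node (sum of currents leaving = 0; resistances in Ω):
  Node 1: (V_1 - 12)/500 + (V_1 - 0)/150 = 0
Collecting terms: 0.008667 × V_1 = 0.024  =>  V_1 = 2.769 V
Power in each resistor, P = (ΔV)²/R:
  P_R1 = (12 - 2.769)²/500 = 0.1704 W
  P_R2 = (2.769 - 0)²/150 = 0.05112 W
P_total = P_R1 + P_R2 = 0.2215 W

Final answer: 0.2215 W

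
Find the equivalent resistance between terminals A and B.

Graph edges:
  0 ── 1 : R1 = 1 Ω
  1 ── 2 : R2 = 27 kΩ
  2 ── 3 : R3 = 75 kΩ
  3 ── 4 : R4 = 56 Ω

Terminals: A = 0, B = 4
Reduce the network between node 0 (A) and node 4 (B) by series/parallel combination:
  Rs1 = R1 + R2 (series, joined only at node 1) = 1 + 27000 = 27000 Ω
  Rs2 = R3 + Rs1 (series, joined only at node 2) = 75000 + 27000 = 102000 Ω
  Rs3 = R4 + Rs2 (series, joined only at node 3) = 56 + 102000 = 102100 Ω
R_eq = 102.1 kΩ

Final answer: 102.1 kΩ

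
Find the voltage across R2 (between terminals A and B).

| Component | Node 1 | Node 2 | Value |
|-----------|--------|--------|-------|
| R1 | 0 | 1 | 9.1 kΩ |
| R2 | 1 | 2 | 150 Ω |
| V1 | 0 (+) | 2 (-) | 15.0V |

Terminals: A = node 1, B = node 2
R1 and R2 are in series across V1 (node 0 → node 1 → node 2), and the output A–B is taken across R2, so this is a voltage divider.
Series current: I = V1/(R1 + R2) = 15/(9100 + 150) = 15/9250 = 0.001622 A
V_R2 = I × R2 = V1 × R2/(R1 + R2) = 15 × 150/9250 = 0.2432 V

Final answer: 0.2432 V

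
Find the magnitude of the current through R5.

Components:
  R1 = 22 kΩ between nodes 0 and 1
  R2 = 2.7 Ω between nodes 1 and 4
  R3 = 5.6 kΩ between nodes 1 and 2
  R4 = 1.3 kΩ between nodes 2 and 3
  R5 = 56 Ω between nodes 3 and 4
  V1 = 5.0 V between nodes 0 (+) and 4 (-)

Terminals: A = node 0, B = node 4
Nodal analysis, taking node 4 as the 0 V reference.
Source V1 fixes V_0 = 5 V.
KCL at each unknown node (sum of currents leaving = 0; resistances in Ω):
  Node 1: (V_1 - 5)/22000 + (V_1 - 0)/2.7 + (V_1 - V_2)/5600 = 0
  Node 2: (V_2 - V_1)/5600 + (V_2 - V_3)/1300 = 0
  Node 3: (V_3 - V_2)/1300 + (V_3 - 0)/56 = 0
Collecting terms (coefficients in siemens):
  0.3706·V_1 - 0.0001786·V_2 = 0.0002273
  0.0009478·V_2 - 0.0001786·V_1 - 0.0007692·V_3 = 0
  0.01863·V_3 - 0.0007692·V_2 = 0
Solving these 3 simultaneous equations (Gaussian elimination) gives:
  V_1 = 0.0006133 V, V_2 = 0.0001196 V, V_3 = 0.000004938 V
I_R5 = (V_3 - V_4)/R5 = (0.000004938 - 0)/56 = 0.00000008817 A
|I_R5| = 0.00000008817 A

Final answer: |I_R5| = 8.817e-08 A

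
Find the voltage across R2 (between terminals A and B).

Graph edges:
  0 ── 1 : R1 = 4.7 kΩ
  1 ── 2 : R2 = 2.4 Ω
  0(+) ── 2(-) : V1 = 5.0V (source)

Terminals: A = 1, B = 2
R1 and R2 are in series across V1 (node 0 → node 1 → node 2), and the output A–B is taken across R2, so this is a voltage divider.
Series current: I = V1/(R1 + R2) = 5/(4700 + 2.4) = 5/4702 = 0.001063 A
V_R2 = I × R2 = V1 × R2/(R1 + R2) = 5 × 2.4/4702 = 0.002552 V

Final answer: 0.002552 V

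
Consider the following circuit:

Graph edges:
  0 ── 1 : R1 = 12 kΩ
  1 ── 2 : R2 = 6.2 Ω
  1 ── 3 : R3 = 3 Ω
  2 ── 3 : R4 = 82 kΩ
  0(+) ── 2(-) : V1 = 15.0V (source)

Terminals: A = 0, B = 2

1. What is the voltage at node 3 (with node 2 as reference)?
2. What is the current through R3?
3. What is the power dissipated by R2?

Nodal analysis, taking node 2 as the 0 V reference.
Source V1 fixes V_0 = 15 V.
KCL at each unknown node (sum of currents leaving = 0; resistances in Ω):
  Node 1: (V_1 - 15)/12000 + (V_1 - 0)/6.2 + (V_1 - V_3)/3 = 0
  Node 3: (V_3 - V_1)/3 + (V_3 - 0)/82000 = 0
Collecting terms (coefficients in siemens):
  0.4947·V_1 - 0.3333·V_3 = 0.00125
  0.3333·V_3 - 0.3333·V_1 = 0
Determinant D = (0.4947)(0.3333) - (-0.3333)(-0.3333) = 0.0538
V_1 = [(0.00125)(0.3333) - (-0.3333)(0)]/D = 0.007745 V
V_3 = [(0.4947)(0) - (0.00125)(-0.3333)]/D = 0.007745 V
Part 1:
  Read off the nodal solution: V_3 = 0.007745 V
Part 2:
  I_R3 = (V_1 - V_3)/R3 = (0.007745 - 0.007745)/3 = 0.00000009445 A
  Magnitude: I_R3 = 0.00000009445 A
Part 3:
  I_R2 = (V_1 - V_2)/R2 = (0.007745 - 0)/6.2 = 0.001249 A
  P_R2 = I_R2² × R2 = (0.001249)² × 6.2 = 0.000009676 W

Final answers:
1. V_3 = 0.007745 V
2. I_R3 = 9.445e-08 A
3. P_R2 = 9.676e-06 W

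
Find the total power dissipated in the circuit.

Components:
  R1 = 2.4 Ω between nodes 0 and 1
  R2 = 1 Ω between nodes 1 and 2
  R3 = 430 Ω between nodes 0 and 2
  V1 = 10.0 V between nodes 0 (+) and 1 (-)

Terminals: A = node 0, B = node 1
Nodal analysis, taking node 1 as the 0 V reference.
Source V1 fixes V_0 = 10 V.
KCL at each unknown node (sum of currents leaving = 0; resistances in Ω):
  Node 2: (V_2 - 0)/1 + (V_2 - 10)/430 = 0
Collecting terms: 1.002 × V_2 = 0.02326  =>  V_2 = 0.0232 V
Power in each resistor, P = (ΔV)²/R:
  P_R1 = (10 - 0)²/2.4 = 41.67 W
  P_R2 = (0 - 0.0232)²/1 = 0.0005383 W
  P_R3 = (10 - 0.0232)²/430 = 0.2315 W
P_total = P_R1 + P_R2 + P_R3 = 41.9 W

Final answer: 41.9 W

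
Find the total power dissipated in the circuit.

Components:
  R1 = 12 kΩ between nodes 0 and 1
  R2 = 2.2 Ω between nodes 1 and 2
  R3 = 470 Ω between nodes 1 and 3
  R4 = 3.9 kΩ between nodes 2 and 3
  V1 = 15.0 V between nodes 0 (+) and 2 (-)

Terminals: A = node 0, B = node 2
Nodal analysis, taking node 2 as the 0 V reference.
Source V1 fixes V_0 = 15 V.
KCL at each unknown node (sum of currents leaving = 0; resistances in Ω):
  Node 1: (V_1 - 15)/12000 + (V_1 - 0)/2.2 + (V_1 - V_3)/470 = 0
  Node 3: (V_3 - V_1)/470 + (V_3 - 0)/3900 = 0
Collecting terms (coefficients in siemens):
  0.4568·V_1 - 0.002128·V_3 = 0.00125
  0.002384·V_3 - 0.002128·V_1 = 0
Determinant D = (0.4568)(0.002384) - (-0.002128)(-0.002128) = 0.001084
V_1 = [(0.00125)(0.002384) - (-0.002128)(0)]/D = 0.002748 V
V_3 = [(0.4568)(0) - (0.00125)(-0.002128)]/D = 0.002453 V
Power in each resistor, P = (ΔV)²/R:
  P_R1 = (15 - 0.002748)²/12000 = 0.01874 W
  P_R2 = (0.002748 - 0)²/2.2 = 0.000003433 W
  P_R3 = (0.002748 - 0.002453)²/470 = 0.0000000001859 W
  P_R4 = (0 - 0.002453)²/3900 = 0.000000001542 W
P_total = P_R1 + P_R2 + P_R3 + P_R4 = 0.01875 W

Final answer: 0.01875 W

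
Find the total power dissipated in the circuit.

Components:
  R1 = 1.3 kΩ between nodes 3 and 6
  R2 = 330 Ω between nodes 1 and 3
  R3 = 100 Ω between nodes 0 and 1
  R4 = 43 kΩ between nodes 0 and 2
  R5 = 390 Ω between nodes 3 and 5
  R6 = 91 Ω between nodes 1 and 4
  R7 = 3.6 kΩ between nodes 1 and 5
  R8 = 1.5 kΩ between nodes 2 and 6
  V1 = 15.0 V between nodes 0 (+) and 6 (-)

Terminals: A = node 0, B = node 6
Nodal analysis, taking node 6 as the 0 V reference.
Source V1 fixes V_0 = 15 V.
KCL at each unknown node (sum of currents leaving = 0; resistances in Ω):
  Node 1: (V_1 - V_3)/330 + (V_1 - 15)/100 + (V_1 - V_4)/91 + (V_1 - V_5)/3600 = 0
  Node 2: (V_2 - 15)/43000 + (V_2 - 0)/1500 = 0
  Node 3: (V_3 - 0)/1300 + (V_3 - V_1)/330 + (V_3 - V_5)/390 = 0
  Node 4: (V_4 - V_1)/91 = 0
  Node 5: (V_5 - V_3)/390 + (V_5 - V_1)/3600 = 0
Collecting terms (coefficients in siemens):
  0.0243·V_1 - 0.00303·V_3 - 0.01099·V_4 - 0.0002778·V_5 = 0.15
  0.0006899·V_2 = 0.0003488
  0.006364·V_3 - 0.00303·V_1 - 0.002564·V_5 = 0
  0.01099·V_4 - 0.01099·V_1 = 0
  0.002842·V_5 - 0.0002778·V_1 - 0.002564·V_3 = 0
Solving these 5 simultaneous equations (Gaussian elimination) gives:
  V_1 = 14.12 V, V_2 = 0.5056 V, V_3 = 11.44 V, V_4 = 14.12 V
  V_5 = 11.7 V
Power in each resistor, P = (ΔV)²/R:
  P_R1 = (11.44 - 0)²/1300 = 0.1006 W
  P_R2 = (14.12 - 11.44)²/330 = 0.02179 W
  P_R3 = (15 - 14.12)²/100 = 0.007742 W
  P_R4 = (15 - 0.5056)²/43000 = 0.004886 W
  P_R5 = (11.44 - 11.7)²/390 = 0.0001762 W
  P_R6 = (14.12 - 14.12)²/91 = 0 W
  P_R7 = (14.12 - 11.7)²/3600 = 0.001626 W
  P_R8 = (0.5056 - 0)²/1500 = 0.0001704 W
P_total = P_R1 + P_R2 + P_R3 + P_R4 + P_R5 + P_R6 + P_R7 + P_R8 = 0.137 W

Final answer: 0.137 W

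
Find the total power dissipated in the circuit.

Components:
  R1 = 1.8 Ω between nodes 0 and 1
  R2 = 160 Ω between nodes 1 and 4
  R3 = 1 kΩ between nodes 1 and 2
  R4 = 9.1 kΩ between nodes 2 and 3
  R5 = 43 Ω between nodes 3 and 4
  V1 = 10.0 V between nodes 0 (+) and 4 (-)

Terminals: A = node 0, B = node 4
Nodal analysis, taking node 4 as the 0 V reference.
Source V1 fixes V_0 = 10 V.
KCL at each unknown node (sum of currents leaving = 0; resistances in Ω):
  Node 1: (V_1 - 10)/1.8 + (V_1 - 0)/160 + (V_1 - V_2)/1000 = 0
  Node 2: (V_2 - V_1)/1000 + (V_2 - V_3)/9100 = 0
  Node 3: (V_3 - V_2)/9100 + (V_3 - 0)/43 = 0
Collecting terms (coefficients in siemens):
  0.5628·V_1 - 0.001·V_2 = 5.556
  0.00111·V_2 - 0.001·V_1 - 0.0001099·V_3 = 0
  0.02337·V_3 - 0.0001099·V_2 = 0
Solving these 3 simultaneous equations (Gaussian elimination) gives:
  V_1 = 9.887 V, V_2 = 8.912 V, V_3 = 0.04191 V
Power in each resistor, P = (ΔV)²/R:
  P_R1 = (10 - 9.887)²/1.8 = 0.007092 W
  P_R2 = (9.887 - 0)²/160 = 0.611 W
  P_R3 = (9.887 - 8.912)²/1000 = 0.0009502 W
  P_R4 = (8.912 - 0.04191)²/9100 = 0.008646 W
  P_R5 = (0.04191 - 0)²/43 = 0.00004086 W
P_total = P_R1 + P_R2 + P_R3 + P_R4 + P_R5 = 0.6277 W

Final answer: 0.6277 W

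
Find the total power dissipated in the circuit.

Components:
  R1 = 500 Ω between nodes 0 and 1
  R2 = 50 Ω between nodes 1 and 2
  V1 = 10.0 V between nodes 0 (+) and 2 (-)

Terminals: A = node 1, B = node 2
Nodal analysis, taking node 2 as the 0 V reference.
Source V1 fixes V_0 = 10 V.
KCL at each unknown node (sum of currents leaving = 0; resistances in Ω):
  Node 1: (V_1 - 10)/500 + (V_1 - 0)/50 = 0
Collecting terms: 0.022 × V_1 = 0.02  =>  V_1 = 0.9091 V
Power in each resistor, P = (ΔV)²/R:
  P_R1 = (10 - 0.9091)²/500 = 0.1653 W
  P_R2 = (0.9091 - 0)²/50 = 0.01653 W
P_total = P_R1 + P_R2 = 0.1818 W

Final answer: 0.1818 W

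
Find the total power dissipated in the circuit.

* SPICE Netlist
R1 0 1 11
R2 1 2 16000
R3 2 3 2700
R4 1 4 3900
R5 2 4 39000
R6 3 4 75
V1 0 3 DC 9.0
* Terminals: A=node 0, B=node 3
Nodal analysis, taking node 3 as the 0 V reference.
Source V1 fixes V_0 = 9 V.
KCL at each unknown node (sum of currents leaving = 0; resistances in Ω):
  Node 1: (V_1 - 9)/11 + (V_1 - V_2)/16000 + (V_1 - V_4)/3900 = 0
  Node 2: (V_2 - V_1)/16000 + (V_2 - 0)/2700 + (V_2 - V_4)/39000 = 0
  Node 4: (V_4 - V_1)/3900 + (V_4 - V_2)/39000 + (V_4 - 0)/75 = 0
Collecting terms (coefficients in siemens):
  0.09123·V_1 - 0.0000625·V_2 - 0.0002564·V_4 = 0.8182
  0.0004585·V_2 - 0.0000625·V_1 - 0.00002564·V_4 = 0
  0.01362·V_4 - 0.0002564·V_1 - 0.00002564·V_2 = 0
Solving these 3 simultaneous equations (Gaussian elimination) gives:
  V_1 = 8.97 V, V_2 = 1.232 V, V_4 = 0.1712 V
Power in each resistor, P = (ΔV)²/R:
  P_R1 = (9 - 8.97)²/11 = 0.00008256 W
  P_R2 = (8.97 - 1.232)²/16000 = 0.003742 W
  P_R3 = (1.232 - 0)²/2700 = 0.0005624 W
  P_R4 = (8.97 - 0.1712)²/3900 = 0.01985 W
  P_R5 = (1.232 - 0.1712)²/39000 = 0.00002887 W
  P_R6 = (0 - 0.1712)²/75 = 0.000391 W
P_total = P_R1 + P_R2 + P_R3 + P_R4 + P_R5 + P_R6 = 0.02466 W

Final answer: 0.02466 W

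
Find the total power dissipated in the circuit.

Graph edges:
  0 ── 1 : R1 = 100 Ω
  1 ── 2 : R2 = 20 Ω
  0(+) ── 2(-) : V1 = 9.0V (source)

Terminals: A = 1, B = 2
Nodal analysis, taking node 2 as the 0 V reference.
Source V1 fixes V_0 = 9 V.
KCL at each unknown node (sum of currents leaving = 0; resistances in Ω):
  Node 1: (V_1 - 9)/100 + (V_1 - 0)/20 = 0
Collecting terms: 0.06 × V_1 = 0.09  =>  V_1 = 1.5 V
Power in each resistor, P = (ΔV)²/R:
  P_R1 = (9 - 1.5)²/100 = 0.5625 W
  P_R2 = (1.5 - 0)²/20 = 0.1125 W
P_total = P_R1 + P_R2 = 0.675 W

Final answer: 0.675 W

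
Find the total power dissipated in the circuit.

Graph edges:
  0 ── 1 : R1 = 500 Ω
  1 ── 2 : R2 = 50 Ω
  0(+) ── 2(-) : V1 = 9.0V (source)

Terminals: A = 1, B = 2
Nodal analysis, taking node 2 as the 0 V reference.
Source V1 fixes V_0 = 9 V.
KCL at each unknown node (sum of currents leaving = 0; resistances in Ω):
  Node 1: (V_1 - 9)/500 + (V_1 - 0)/50 = 0
Collecting terms: 0.022 × V_1 = 0.018  =>  V_1 = 0.8182 V
Power in each resistor, P = (ΔV)²/R:
  P_R1 = (9 - 0.8182)²/500 = 0.1339 W
  P_R2 = (0.8182 - 0)²/50 = 0.01339 W
P_total = P_R1 + P_R2 = 0.1473 W

Final answer: 0.1473 W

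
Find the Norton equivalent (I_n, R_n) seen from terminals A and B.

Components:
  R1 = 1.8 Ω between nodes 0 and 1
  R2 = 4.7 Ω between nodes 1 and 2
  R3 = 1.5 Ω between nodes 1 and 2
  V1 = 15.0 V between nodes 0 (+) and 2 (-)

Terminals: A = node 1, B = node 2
Find the Thévenin equivalent first; then I_n = V_th/R_th and R_n = R_th.
Step 1 — V_th is the open-circuit voltage V_A - V_B (nothing connected across the terminals).
Nodal analysis, taking node 2 as the 0 V reference.
Source V1 fixes V_0 = 15 V.
KCL at each unknown node (sum of currents leaving = 0; resistances in Ω):
  Node 1: (V_1 - 15)/1.8 + (V_1 - 0)/4.7 + (V_1 - 0)/1.5 = 0
Collecting terms: 1.435 × V_1 = 8.333  =>  V_1 = 5.807 V
V_th = V_1 - V_2 = 5.807 - 0 = 5.807 V
Step 2 — R_th: zero the source — replace V1 by a short circuit (node 2 merges into node 0) — and find the resistance seen between A (node 1) and B (node 0).
Reduce the network between node 1 (A) and node 0 (B) by series/parallel combination:
  Rp1 = R1 ‖ R2 ‖ R3 (parallel, all between nodes 0 and 1) = 1/(1/1.8 + 1/4.7 + 1/1.5) = 0.6969 Ω
R_th = 0.6969 Ω
I_n = V_th/R_th = 5.807/0.6969 = 8.333 A, and R_n = R_th = 0.6969 Ω

Final answer: I_n = 8.333 A, R_n = 0.6969 Ω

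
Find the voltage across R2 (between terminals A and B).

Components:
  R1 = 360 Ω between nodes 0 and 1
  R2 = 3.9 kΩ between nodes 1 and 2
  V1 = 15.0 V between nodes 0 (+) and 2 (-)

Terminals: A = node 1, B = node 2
R1 and R2 are in series across V1 (node 0 → node 1 → node 2), and the output A–B is taken across R2, so this is a voltage divider.
Series current: I = V1/(R1 + R2) = 15/(360 + 3900) = 15/4260 = 0.003521 A
V_R2 = I × R2 = V1 × R2/(R1 + R2) = 15 × 3900/4260 = 13.73 V

Final answer: 13.73 V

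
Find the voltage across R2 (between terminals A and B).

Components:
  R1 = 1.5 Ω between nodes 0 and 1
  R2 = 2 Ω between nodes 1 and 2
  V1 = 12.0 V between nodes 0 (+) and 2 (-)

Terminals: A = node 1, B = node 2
R1 and R2 are in series across V1 (node 0 → node 1 → node 2), and the output A–B is taken across R2, so this is a voltage divider.
Series current: I = V1/(R1 + R2) = 12/(1.5 + 2) = 12/3.5 = 3.429 A
V_R2 = I × R2 = V1 × R2/(R1 + R2) = 12 × 2/3.5 = 6.857 V

Final answer: 6.857 V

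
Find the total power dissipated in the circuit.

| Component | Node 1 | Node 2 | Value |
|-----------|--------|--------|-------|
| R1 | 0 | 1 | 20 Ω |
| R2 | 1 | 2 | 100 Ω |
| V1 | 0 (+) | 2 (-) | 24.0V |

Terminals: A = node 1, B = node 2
Nodal analysis, taking node 2 as the 0 V reference.
Source V1 fixes V_0 = 24 V.
KCL at each unknown node (sum of currents leaving = 0; resistances in Ω):
  Node 1: (V_1 - 24)/20 + (V_1 - 0)/100 = 0
Collecting terms: 0.06 × V_1 = 1.2  =>  V_1 = 20 V
Power in each resistor, P = (ΔV)²/R:
  P_R1 = (24 - 20)²/20 = 0.8 W
  P_R2 = (20 - 0)²/100 = 4 W
P_total = P_R1 + P_R2 = 4.8 W

Final answer: 4.8 W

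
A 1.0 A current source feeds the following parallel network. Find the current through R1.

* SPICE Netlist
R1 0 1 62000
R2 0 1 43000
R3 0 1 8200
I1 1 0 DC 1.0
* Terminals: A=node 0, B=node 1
All resistors sit directly between nodes 0 and 1, so they are in parallel and share one voltage V; the full source current 1 A splits among them.
1/R_par = 1/62000 + 1/43000 + 1/8200 = 0.0001613 S  =>  R_par = 6198 Ω
V = I × R_par = 1 × 6198 = 6198 V
I_R1 = V/R1 = 6198/62000 = 0.09997 A

Final answer: 0.09997 A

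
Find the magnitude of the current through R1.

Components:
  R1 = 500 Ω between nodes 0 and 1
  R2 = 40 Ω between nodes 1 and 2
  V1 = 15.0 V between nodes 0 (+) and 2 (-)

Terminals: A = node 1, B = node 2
Nodal analysis, taking node 2 as the 0 V reference.
Source V1 fixes V_0 = 15 V.
KCL at each unknown node (sum of currents leaving = 0; resistances in Ω):
  Node 1: (V_1 - 15)/500 + (V_1 - 0)/40 = 0
Collecting terms: 0.027 × V_1 = 0.03  =>  V_1 = 1.111 V
I_R1 = (V_0 - V_1)/R1 = (15 - 1.111)/500 = 0.02778 A
|I_R1| = 0.02778 A

Final answer: |I_R1| = 0.02778 A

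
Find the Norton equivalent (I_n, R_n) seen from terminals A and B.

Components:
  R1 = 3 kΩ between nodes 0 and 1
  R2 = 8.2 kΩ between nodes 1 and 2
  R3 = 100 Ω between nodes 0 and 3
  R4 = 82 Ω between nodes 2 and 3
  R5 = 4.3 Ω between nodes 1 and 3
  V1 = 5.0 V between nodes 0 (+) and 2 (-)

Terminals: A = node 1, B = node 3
Find the Thévenin equivalent first; then I_n = V_th/R_th and R_n = R_th.
Step 1 — V_th is the open-circuit voltage V_A - V_B (nothing connected across the terminals).
Nodal analysis, taking node 2 as the 0 V reference.
Source V1 fixes V_0 = 5 V.
KCL at each unknown node (sum of currents leaving = 0; resistances in Ω):
  Node 1: (V_1 - 5)/3000 + (V_1 - 0)/8200 + (V_1 - V_3)/4.3 = 0
  Node 3: (V_3 - 5)/100 + (V_3 - 0)/82 + (V_3 - V_1)/4.3 = 0
Collecting terms (coefficients in siemens):
  0.233·V_1 - 0.2326·V_3 = 0.001667
  0.2548·V_3 - 0.2326·V_1 = 0.05
Determinant D = (0.233)(0.2548) - (-0.2326)(-0.2326) = 0.005278
V_1 = [(0.001667)(0.2548) - (-0.2326)(0.05)]/D = 2.284 V
V_3 = [(0.233)(0.05) - (0.001667)(-0.2326)]/D = 2.281 V
V_th = V_1 - V_3 = 2.284 - 2.281 = 0.002696 V
Step 2 — R_th: zero the source — replace V1 by a short circuit (node 2 merges into node 0) — and find the resistance seen between A (node 1) and B (node 3).
Reduce the network between node 1 (A) and node 3 (B) by series/parallel combination:
  Rp1 = R1 ‖ R2 (parallel, both between nodes 0 and 1) = 1/(1/3000 + 1/8200) = 2196 Ω
  Rp2 = R3 ‖ R4 (parallel, both between nodes 0 and 3) = 1/(1/100 + 1/82) = 45.05 Ω
  Rs1 = Rp1 + Rp2 (series, joined only at node 0) = 2196 + 45.05 = 2241 Ω
  Rp3 = R5 ‖ Rs1 (parallel, both between nodes 1 and 3) = 1/(1/4.3 + 1/2241) = 4.292 Ω
R_th = 4.292 Ω
I_n = V_th/R_th = 0.002696/4.292 = 0.0006281 A, and R_n = R_th = 4.292 Ω

Final answer: I_n = 0.0006281 A, R_n = 4.292 Ω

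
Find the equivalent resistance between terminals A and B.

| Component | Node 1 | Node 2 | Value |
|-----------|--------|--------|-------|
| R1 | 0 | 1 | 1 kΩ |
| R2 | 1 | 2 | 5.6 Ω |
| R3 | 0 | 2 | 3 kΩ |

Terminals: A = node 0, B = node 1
Reduce the network between node 0 (A) and node 1 (B) by series/parallel combination:
  Rs1 = R3 + R2 (series, joined only at node 2) = 3000 + 5.6 = 3006 Ω
  Rp1 = R1 ‖ Rs1 (parallel, both between nodes 0 and 1) = 1/(1/1000 + 1/3006) = 750.3 Ω
R_eq = 750.3 Ω

Final answer: 750.3 Ω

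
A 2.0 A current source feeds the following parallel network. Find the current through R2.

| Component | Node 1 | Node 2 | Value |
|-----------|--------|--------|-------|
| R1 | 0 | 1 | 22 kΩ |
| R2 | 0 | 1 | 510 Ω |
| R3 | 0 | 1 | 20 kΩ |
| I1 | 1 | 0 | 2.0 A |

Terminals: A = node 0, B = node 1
All resistors sit directly between nodes 0 and 1, so they are in parallel and share one voltage V; the full source current 2 A splits among them.
1/R_par = 1/22000 + 1/510 + 1/20000 = 0.002056 S  =>  R_par = 486.3 Ω
V = I × R_par = 2 × 486.3 = 972.6 V
I_R2 = V/R2 = 972.6/510 = 1.907 A

Final answer: 1.907 A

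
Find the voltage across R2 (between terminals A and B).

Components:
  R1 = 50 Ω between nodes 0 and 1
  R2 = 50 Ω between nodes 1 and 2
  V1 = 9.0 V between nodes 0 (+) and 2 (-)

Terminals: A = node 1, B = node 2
R1 and R2 are in series across V1 (node 0 → node 1 → node 2), and the output A–B is taken across R2, so this is a voltage divider.
Series current: I = V1/(R1 + R2) = 9/(50 + 50) = 9/100 = 0.09 A
V_R2 = I × R2 = V1 × R2/(R1 + R2) = 9 × 50/100 = 4.5 V

Final answer: 4.5 V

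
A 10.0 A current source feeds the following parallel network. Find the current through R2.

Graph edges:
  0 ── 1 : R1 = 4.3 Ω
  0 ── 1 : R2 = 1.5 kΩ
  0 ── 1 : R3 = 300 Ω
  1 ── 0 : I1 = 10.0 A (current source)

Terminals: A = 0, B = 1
All resistors sit directly between nodes 0 and 1, so they are in parallel and share one voltage V; the full source current 10 A splits among them.
1/R_par = 1/4.3 + 1/1500 + 1/300 = 0.2366 S  =>  R_par = 4.227 Ω
V = I × R_par = 10 × 4.227 = 42.27 V
I_R2 = V/R2 = 42.27/1500 = 0.02818 A

Final answer: 0.02818 A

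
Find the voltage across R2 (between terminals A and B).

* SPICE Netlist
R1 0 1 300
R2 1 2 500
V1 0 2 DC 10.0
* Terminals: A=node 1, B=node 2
R1 and R2 are in series across V1 (node 0 → node 1 → node 2), and the output A–B is taken across R2, so this is a voltage divider.
Series current: I = V1/(R1 + R2) = 10/(300 + 500) = 10/800 = 0.0125 A
V_R2 = I × R2 = V1 × R2/(R1 + R2) = 10 × 500/800 = 6.25 V

Final answer: 6.25 V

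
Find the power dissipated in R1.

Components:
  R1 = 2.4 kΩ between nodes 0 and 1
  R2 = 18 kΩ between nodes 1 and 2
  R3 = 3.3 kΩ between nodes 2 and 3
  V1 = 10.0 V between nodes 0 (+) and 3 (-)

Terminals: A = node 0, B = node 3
Nodal analysis, taking node 3 as the 0 V reference.
Source V1 fixes V_0 = 10 V.
KCL at each unknown node (sum of currents leaving = 0; resistances in Ω):
  Node 1: (V_1 - 10)/2400 + (V_1 - V_2)/18000 = 0
  Node 2: (V_2 - V_1)/18000 + (V_2 - 0)/3300 = 0
Collecting terms (coefficients in siemens):
  0.0004722·V_1 - 0.00005556·V_2 = 0.004167
  0.0003586·V_2 - 0.00005556·V_1 = 0
Determinant D = (0.0004722)(0.0003586) - (-0.00005556)(-0.00005556) = 0.0000001662
V_1 = [(0.004167)(0.0003586) - (-0.00005556)(0)]/D = 8.987 V
V_2 = [(0.0004722)(0) - (0.004167)(-0.00005556)]/D = 1.392 V
I_R1 = (V_0 - V_1)/R1 = (10 - 8.987)/2400 = 0.0004219 A
P_R1 = I_R1² × R1 = (0.0004219)² × 2400 = 0.0004273 W

Final answer: 0.0004273 W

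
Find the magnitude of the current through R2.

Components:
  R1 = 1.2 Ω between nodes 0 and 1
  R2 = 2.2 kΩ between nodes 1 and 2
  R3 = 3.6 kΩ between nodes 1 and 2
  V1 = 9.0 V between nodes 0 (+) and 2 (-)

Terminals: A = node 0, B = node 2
Nodal analysis, taking node 2 as the 0 V reference.
Source V1 fixes V_0 = 9 V.
KCL at each unknown node (sum of currents leaving = 0; resistances in Ω):
  Node 1: (V_1 - 9)/1.2 + (V_1 - 0)/2200 + (V_1 - 0)/3600 = 0
Collecting terms: 0.8341 × V_1 = 7.5  =>  V_1 = 8.992 V
I_R2 = (V_1 - V_2)/R2 = (8.992 - 0)/2200 = 0.004087 A
|I_R2| = 0.004087 A

Final answer: |I_R2| = 0.004087 A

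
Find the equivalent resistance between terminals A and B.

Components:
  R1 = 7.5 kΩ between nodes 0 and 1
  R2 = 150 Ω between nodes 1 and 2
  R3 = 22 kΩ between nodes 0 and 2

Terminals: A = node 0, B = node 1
Reduce the network between node 0 (A) and node 1 (B) by series/parallel combination:
  Rs1 = R3 + R2 (series, joined only at node 2) = 22000 + 150 = 22150 Ω
  Rp1 = R1 ‖ Rs1 (parallel, both between nodes 0 and 1) = 1/(1/7500 + 1/22150) = 5603 Ω
R_eq = 5.603 kΩ

Final answer: 5.603 kΩ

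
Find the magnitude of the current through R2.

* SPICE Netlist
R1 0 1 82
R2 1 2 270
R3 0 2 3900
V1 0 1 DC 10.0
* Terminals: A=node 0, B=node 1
Nodal analysis, taking node 1 as the 0 V reference.
Source V1 fixes V_0 = 10 V.
KCL at each unknown node (sum of currents leaving = 0; resistances in Ω):
  Node 2: (V_2 - 0)/270 + (V_2 - 10)/3900 = 0
Collecting terms: 0.00396 × V_2 = 0.002564  =>  V_2 = 0.6475 V
I_R2 = (V_1 - V_2)/R2 = (0 - 0.6475)/270 = -0.002398 A
|I_R2| = 0.002398 A

Final answer: |I_R2| = 0.002398 A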